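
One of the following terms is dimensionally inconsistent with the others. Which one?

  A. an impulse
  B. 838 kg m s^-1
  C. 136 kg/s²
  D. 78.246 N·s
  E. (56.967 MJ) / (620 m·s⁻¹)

C.

Work out the base dimensions of each:
  A. [impulse] = kg·m·s⁻¹
  B. kg·m·s⁻¹
  C. kg·s⁻²
  D. N·s = kg·m·s⁻²·s = kg·m·s⁻¹
  E. [kg·m²·s⁻²] / [m·s⁻¹] = kg·m·s⁻¹
All reduce to kg·m·s⁻¹ except C., which is kg·s⁻².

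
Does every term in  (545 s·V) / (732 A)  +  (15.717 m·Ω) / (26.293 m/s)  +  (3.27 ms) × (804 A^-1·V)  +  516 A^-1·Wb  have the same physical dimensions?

Dimensions:
  (545 s·V) / (732 A):  [kg·m²·s⁻²·A⁻¹] / [A] = kg·m²·s⁻²·A⁻²
  (15.717 m·Ω) / (26.293 m/s):  [kg·m³·s⁻³·A⁻²] / [m·s⁻¹] = kg·m²·s⁻²·A⁻²
  (3.27 ms) × (804 A^-1·V):  [s] · [kg·m²·s⁻³·A⁻²] = kg·m²·s⁻²·A⁻²
  516 A^-1·Wb:  Wb·A⁻¹ = V·s·A⁻¹ = kg·m²·s⁻²·A⁻²
Every term reduces to kg·m²·s⁻²·A⁻².

Yes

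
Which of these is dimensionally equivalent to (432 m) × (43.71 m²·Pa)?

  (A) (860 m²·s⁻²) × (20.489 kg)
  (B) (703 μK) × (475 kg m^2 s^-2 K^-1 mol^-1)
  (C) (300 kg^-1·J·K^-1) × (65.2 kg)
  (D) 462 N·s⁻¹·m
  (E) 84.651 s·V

(A)

Reference: [m] · [kg·m·s⁻²] = kg·m²·s⁻².
Each option:
  (A) [m²·s⁻²] · [kg] = kg·m²·s⁻²  ← same
  (B) [K] · [kg·m²·s⁻²·K⁻¹·mol⁻¹] = kg·m²·s⁻²·mol⁻¹
  (C) [m²·s⁻²·K⁻¹] · [kg] = kg·m²·s⁻²·K⁻¹
  (D) N·m·s⁻¹ = kg·m·s⁻²·m·s⁻¹ = kg·m²·s⁻³
  (E) V·s = J·C⁻¹·s = kg·m²·s⁻²·A⁻¹
Only (A) matches kg·m²·s⁻².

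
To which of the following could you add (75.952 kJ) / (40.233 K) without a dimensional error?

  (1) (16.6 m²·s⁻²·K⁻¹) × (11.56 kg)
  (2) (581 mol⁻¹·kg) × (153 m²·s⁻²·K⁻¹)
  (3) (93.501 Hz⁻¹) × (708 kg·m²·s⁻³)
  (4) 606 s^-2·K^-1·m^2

Reference: [kg·m²·s⁻²] / [K] = kg·m²·s⁻²·K⁻¹.
Each option:
  (1) [m²·s⁻²·K⁻¹] · [kg] = kg·m²·s⁻²·K⁻¹  ← same
  (2) [kg·mol⁻¹] · [m²·s⁻²·K⁻¹] = kg·m²·s⁻²·K⁻¹·mol⁻¹
  (3) [s] · [kg·m²·s⁻³] = kg·m²·s⁻²
  (4) m²·s⁻²·K⁻¹
Only (1) matches kg·m²·s⁻²·K⁻¹.

(1)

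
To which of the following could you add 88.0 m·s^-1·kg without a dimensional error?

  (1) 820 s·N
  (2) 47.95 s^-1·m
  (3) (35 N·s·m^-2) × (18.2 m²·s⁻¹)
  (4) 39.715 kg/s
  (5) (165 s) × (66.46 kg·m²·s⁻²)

(1)

Reference: kg·m·s⁻¹.
Each option:
  (1) N·s = kg·m·s⁻²·s = kg·m·s⁻¹  ← same
  (2) m·s⁻¹
  (3) [kg·m⁻¹·s⁻¹] · [m²·s⁻¹] = kg·m·s⁻²
  (4) kg·s⁻¹
  (5) [s] · [kg·m²·s⁻²] = kg·m²·s⁻¹
Only (1) matches kg·m·s⁻¹.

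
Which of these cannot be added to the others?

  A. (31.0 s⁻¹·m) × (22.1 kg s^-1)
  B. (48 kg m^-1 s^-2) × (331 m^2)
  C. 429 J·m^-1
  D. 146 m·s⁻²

D.

In SI base units:
  A. [m·s⁻¹] · [kg·s⁻¹] = kg·m·s⁻²
  B. [kg·m⁻¹·s⁻²] · [m²] = kg·m·s⁻²
  C. J·m⁻¹ = N·m·m⁻¹ = kg·m·s⁻²
  D. m·s⁻²
All reduce to kg·m·s⁻² except D., which is m·s⁻².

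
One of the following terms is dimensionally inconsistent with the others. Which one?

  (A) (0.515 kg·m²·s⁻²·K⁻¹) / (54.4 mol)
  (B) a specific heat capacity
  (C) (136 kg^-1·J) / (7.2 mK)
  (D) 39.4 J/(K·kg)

(A)

In SI base units:
  (A) [kg·m²·s⁻²·K⁻¹] / [mol] = kg·m²·s⁻²·K⁻¹·mol⁻¹
  (B) [specific heat capacity] = m²·s⁻²·K⁻¹
  (C) [m²·s⁻²] / [K] = m²·s⁻²·K⁻¹
  (D) J·kg⁻¹·K⁻¹ = N·m·kg⁻¹·K⁻¹ = m²·s⁻²·K⁻¹
All reduce to m²·s⁻²·K⁻¹ except (A), which is kg·m²·s⁻²·K⁻¹·mol⁻¹.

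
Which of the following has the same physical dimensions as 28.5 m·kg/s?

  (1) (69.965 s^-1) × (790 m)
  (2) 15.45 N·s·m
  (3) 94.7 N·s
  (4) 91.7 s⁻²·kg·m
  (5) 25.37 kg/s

Reference: kg·m·s⁻¹.
Each option:
  (1) [s⁻¹] · [m] = m·s⁻¹
  (2) N·m·s = kg·m·s⁻²·m·s = kg·m²·s⁻¹
  (3) N·s = kg·m·s⁻²·s = kg·m·s⁻¹  ← same
  (4) kg·m·s⁻²
  (5) kg·s⁻¹
Only (3) matches kg·m·s⁻¹.

(3)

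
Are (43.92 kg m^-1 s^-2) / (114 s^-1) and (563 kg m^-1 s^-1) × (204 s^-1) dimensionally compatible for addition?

No

Expand each in SI base units:
  (43.92 kg m^-1 s^-2) / (114 s^-1):  [kg·m⁻¹·s⁻²] / [s⁻¹] = kg·m⁻¹·s⁻¹
  (563 kg m^-1 s^-1) × (204 s^-1):  [kg·m⁻¹·s⁻¹] · [s⁻¹] = kg·m⁻¹·s⁻²
kg·m⁻¹·s⁻¹ ≠ kg·m⁻¹·s⁻², so they cannot be added.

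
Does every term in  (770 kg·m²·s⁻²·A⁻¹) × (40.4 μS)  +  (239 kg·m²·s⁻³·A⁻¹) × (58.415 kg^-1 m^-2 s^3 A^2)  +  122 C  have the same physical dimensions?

Dimensions:
  (770 kg·m²·s⁻²·A⁻¹) × (40.4 μS):  [kg·m²·s⁻²·A⁻¹] · [kg⁻¹·m⁻²·s³·A²] = s·A
  (239 kg·m²·s⁻³·A⁻¹) × (58.415 kg^-1 m^-2 s^3 A^2):  [kg·m²·s⁻³·A⁻¹] · [kg⁻¹·m⁻²·s³·A²] = A
  122 C:  C = s·A
The terms do not share a single dimension (A vs s·A).

No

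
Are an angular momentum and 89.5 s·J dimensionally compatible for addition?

Yes

Dimensions:
  an angular momentum:  [angular momentum] = kg·m²·s⁻¹
  89.5 s·J:  J·s = N·m·s = kg·m²·s⁻¹
Both are kg·m²·s⁻¹, so they have the same dimensions and can be added.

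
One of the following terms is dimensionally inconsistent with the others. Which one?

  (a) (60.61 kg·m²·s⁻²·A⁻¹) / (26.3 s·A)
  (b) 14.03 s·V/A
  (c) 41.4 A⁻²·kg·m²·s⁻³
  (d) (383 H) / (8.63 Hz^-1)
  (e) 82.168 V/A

(b)

Expand each in SI base units:
  (a) [kg·m²·s⁻²·A⁻¹] / [s·A] = kg·m²·s⁻³·A⁻²
  (b) V·s·A⁻¹ = J·C⁻¹·s·A⁻¹ = kg·m²·s⁻²·A⁻²
  (c) kg·m²·s⁻³·A⁻²
  (d) [kg·m²·s⁻²·A⁻²] / [s] = kg·m²·s⁻³·A⁻²
  (e) V·A⁻¹ = J·C⁻¹·A⁻¹ = kg·m²·s⁻³·A⁻²
All reduce to kg·m²·s⁻³·A⁻² except (b), which is kg·m²·s⁻²·A⁻².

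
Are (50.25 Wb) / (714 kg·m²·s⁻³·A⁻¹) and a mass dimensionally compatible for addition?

Expand each in SI base units:
  (50.25 Wb) / (714 kg·m²·s⁻³·A⁻¹):  [kg·m²·s⁻²·A⁻¹] / [kg·m²·s⁻³·A⁻¹] = s
  a mass:  [mass] = kg
s ≠ kg, so they cannot be added.

No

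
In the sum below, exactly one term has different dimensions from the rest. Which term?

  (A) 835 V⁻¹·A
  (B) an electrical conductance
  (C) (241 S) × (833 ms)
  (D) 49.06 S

Dimensions:
  (A) A·V⁻¹ = A·(J·C⁻¹)⁻¹ = kg⁻¹·m⁻²·s³·A²
  (B) [electrical conductance] = kg⁻¹·m⁻²·s³·A²
  (C) [kg⁻¹·m⁻²·s³·A²] · [s] = kg⁻¹·m⁻²·s⁴·A²
  (D) S = Ω⁻¹ = kg⁻¹·m⁻²·s³·A²
All reduce to kg⁻¹·m⁻²·s³·A² except (C), which is kg⁻¹·m⁻²·s⁴·A².

(C)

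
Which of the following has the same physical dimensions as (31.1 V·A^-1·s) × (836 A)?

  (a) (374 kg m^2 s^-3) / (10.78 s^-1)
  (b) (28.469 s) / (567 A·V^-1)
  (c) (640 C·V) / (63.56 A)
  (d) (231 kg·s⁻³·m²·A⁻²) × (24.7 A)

Reference: [kg·m²·s⁻²·A⁻²] · [A] = kg·m²·s⁻²·A⁻¹.
Each option:
  (a) [kg·m²·s⁻³] / [s⁻¹] = kg·m²·s⁻²
  (b) [s] / [kg⁻¹·m⁻²·s³·A²] = kg·m²·s⁻²·A⁻²
  (c) [kg·m²·s⁻²] / [A] = kg·m²·s⁻²·A⁻¹  ← same
  (d) [kg·m²·s⁻³·A⁻²] · [A] = kg·m²·s⁻³·A⁻¹
Only (c) matches kg·m²·s⁻²·A⁻¹.

(c)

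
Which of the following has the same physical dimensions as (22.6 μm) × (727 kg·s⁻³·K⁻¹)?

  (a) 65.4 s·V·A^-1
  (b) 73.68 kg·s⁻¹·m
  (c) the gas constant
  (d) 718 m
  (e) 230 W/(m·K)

Reference: [m] · [kg·s⁻³·K⁻¹] = kg·m·s⁻³·K⁻¹.
Each option:
  (a) V·s·A⁻¹ = J·C⁻¹·s·A⁻¹ = kg·m²·s⁻²·A⁻²
  (b) kg·m·s⁻¹
  (c) [gas constant] = kg·m²·s⁻²·K⁻¹·mol⁻¹
  (d) m
  (e) W·m⁻¹·K⁻¹ = J·s⁻¹·m⁻¹·K⁻¹ = kg·m·s⁻³·K⁻¹  ← same
Only (e) matches kg·m·s⁻³·K⁻¹.

(e)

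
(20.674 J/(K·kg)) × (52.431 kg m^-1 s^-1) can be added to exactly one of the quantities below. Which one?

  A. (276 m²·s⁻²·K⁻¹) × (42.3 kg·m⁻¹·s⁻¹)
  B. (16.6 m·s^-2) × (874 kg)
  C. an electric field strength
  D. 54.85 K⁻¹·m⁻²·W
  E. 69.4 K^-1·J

Reference: [m²·s⁻²·K⁻¹] · [kg·m⁻¹·s⁻¹] = kg·m·s⁻³·K⁻¹.
Each option:
  A. [m²·s⁻²·K⁻¹] · [kg·m⁻¹·s⁻¹] = kg·m·s⁻³·K⁻¹  ← same
  B. [m·s⁻²] · [kg] = kg·m·s⁻²
  C. [electric field strength] = kg·m·s⁻³·A⁻¹
  D. W·m⁻²·K⁻¹ = J·s⁻¹·m⁻²·K⁻¹ = kg·s⁻³·K⁻¹
  E. J·K⁻¹ = N·m·K⁻¹ = kg·m²·s⁻²·K⁻¹
Only A. matches kg·m·s⁻³·K⁻¹.

A.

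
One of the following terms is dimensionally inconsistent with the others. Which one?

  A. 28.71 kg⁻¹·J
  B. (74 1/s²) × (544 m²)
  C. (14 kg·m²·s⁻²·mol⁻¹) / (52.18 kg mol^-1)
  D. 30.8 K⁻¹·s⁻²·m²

Dimensions:
  A. J·kg⁻¹ = N·m·kg⁻¹ = m²·s⁻²
  B. [s⁻²] · [m²] = m²·s⁻²
  C. [kg·m²·s⁻²·mol⁻¹] / [kg·mol⁻¹] = m²·s⁻²
  D. m²·s⁻²·K⁻¹
All reduce to m²·s⁻² except D., which is m²·s⁻²·K⁻¹.

D.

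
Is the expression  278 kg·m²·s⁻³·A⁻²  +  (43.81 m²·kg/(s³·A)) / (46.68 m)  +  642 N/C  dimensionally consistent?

No

In SI base units:
  278 kg·m²·s⁻³·A⁻²:  kg·m²·s⁻³·A⁻²
  (43.81 m²·kg/(s³·A)) / (46.68 m):  [kg·m²·s⁻³·A⁻¹] / [m] = kg·m·s⁻³·A⁻¹
  642 N/C:  N·C⁻¹ = kg·m·s⁻²·(s·A)⁻¹ = kg·m·s⁻³·A⁻¹
The terms do not share a single dimension (kg·m²·s⁻³·A⁻² vs kg·m·s⁻³·A⁻¹).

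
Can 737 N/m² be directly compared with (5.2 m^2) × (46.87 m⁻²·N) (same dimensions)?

No

Expand each in SI base units:
  737 N/m²:  N·m⁻² = kg·m·s⁻²·m⁻² = kg·m⁻¹·s⁻²
  (5.2 m^2) × (46.87 m⁻²·N):  [m²] · [kg·m⁻¹·s⁻²] = kg·m·s⁻²
kg·m⁻¹·s⁻² ≠ kg·m·s⁻², so they cannot be added.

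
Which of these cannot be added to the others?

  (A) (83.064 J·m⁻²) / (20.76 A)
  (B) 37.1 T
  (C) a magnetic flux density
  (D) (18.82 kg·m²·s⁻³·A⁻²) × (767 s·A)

(D)

In SI base units:
  (A) [kg·s⁻²] / [A] = kg·s⁻²·A⁻¹
  (B) T = Wb·m⁻² = kg·s⁻²·A⁻¹
  (C) [magnetic flux density] = kg·s⁻²·A⁻¹
  (D) [kg·m²·s⁻³·A⁻²] · [s·A] = kg·m²·s⁻²·A⁻¹
All reduce to kg·s⁻²·A⁻¹ except (D), which is kg·m²·s⁻²·A⁻¹.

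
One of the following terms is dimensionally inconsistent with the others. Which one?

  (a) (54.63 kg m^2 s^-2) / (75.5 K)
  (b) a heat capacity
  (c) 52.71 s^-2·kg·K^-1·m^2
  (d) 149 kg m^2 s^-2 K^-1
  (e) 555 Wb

Expand each in SI base units:
  (a) [kg·m²·s⁻²] / [K] = kg·m²·s⁻²·K⁻¹
  (b) [heat capacity] = kg·m²·s⁻²·K⁻¹
  (c) kg·m²·s⁻²·K⁻¹
  (d) kg·m²·s⁻²·K⁻¹
  (e) Wb = V·s = kg·m²·s⁻²·A⁻¹
All reduce to kg·m²·s⁻²·K⁻¹ except (e), which is kg·m²·s⁻²·A⁻¹.

(e)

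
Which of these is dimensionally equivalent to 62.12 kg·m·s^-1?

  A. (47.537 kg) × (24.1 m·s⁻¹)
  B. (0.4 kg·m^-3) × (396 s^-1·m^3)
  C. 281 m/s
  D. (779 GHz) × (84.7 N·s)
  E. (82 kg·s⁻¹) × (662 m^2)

Reference: kg·m·s⁻¹.
Each option:
  A. [kg] · [m·s⁻¹] = kg·m·s⁻¹  ← same
  B. [kg·m⁻³] · [m³·s⁻¹] = kg·s⁻¹
  C. m·s⁻¹
  D. [s⁻¹] · [kg·m·s⁻¹] = kg·m·s⁻²
  E. [kg·s⁻¹] · [m²] = kg·m²·s⁻¹
Only A. matches kg·m·s⁻¹.

A.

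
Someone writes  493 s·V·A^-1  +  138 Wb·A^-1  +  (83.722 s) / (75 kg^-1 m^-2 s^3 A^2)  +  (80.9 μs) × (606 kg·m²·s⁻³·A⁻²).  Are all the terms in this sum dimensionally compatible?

Yes

Expand each in SI base units:
  493 s·V·A^-1:  V·s·A⁻¹ = J·C⁻¹·s·A⁻¹ = kg·m²·s⁻²·A⁻²
  138 Wb·A^-1:  Wb·A⁻¹ = V·s·A⁻¹ = kg·m²·s⁻²·A⁻²
  (83.722 s) / (75 kg^-1 m^-2 s^3 A^2):  [s] / [kg⁻¹·m⁻²·s³·A²] = kg·m²·s⁻²·A⁻²
  (80.9 μs) × (606 kg·m²·s⁻³·A⁻²):  [s] · [kg·m²·s⁻³·A⁻²] = kg·m²·s⁻²·A⁻²
Every term reduces to kg·m²·s⁻²·A⁻².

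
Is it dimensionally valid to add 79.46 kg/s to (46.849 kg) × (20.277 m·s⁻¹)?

No

Dimensions:
  79.46 kg/s:  kg·s⁻¹
  (46.849 kg) × (20.277 m·s⁻¹):  [kg] · [m·s⁻¹] = kg·m·s⁻¹
kg·s⁻¹ ≠ kg·m·s⁻¹, so they cannot be added.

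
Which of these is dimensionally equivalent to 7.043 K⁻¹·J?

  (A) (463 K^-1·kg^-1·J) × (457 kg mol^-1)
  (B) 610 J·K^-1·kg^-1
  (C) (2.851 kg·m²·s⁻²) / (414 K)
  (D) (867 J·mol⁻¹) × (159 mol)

Reference: J·K⁻¹ = N·m·K⁻¹ = kg·m²·s⁻²·K⁻¹.
Each option:
  (A) [m²·s⁻²·K⁻¹] · [kg·mol⁻¹] = kg·m²·s⁻²·K⁻¹·mol⁻¹
  (B) J·kg⁻¹·K⁻¹ = N·m·kg⁻¹·K⁻¹ = m²·s⁻²·K⁻¹
  (C) [kg·m²·s⁻²] / [K] = kg·m²·s⁻²·K⁻¹  ← same
  (D) [kg·m²·s⁻²·mol⁻¹] · [mol] = kg·m²·s⁻²
Only (C) matches kg·m²·s⁻²·K⁻¹.

(C)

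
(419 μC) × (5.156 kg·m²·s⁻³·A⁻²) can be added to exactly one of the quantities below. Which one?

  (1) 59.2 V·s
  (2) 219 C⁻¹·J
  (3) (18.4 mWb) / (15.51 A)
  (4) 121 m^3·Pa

(1)

Reference: [s·A] · [kg·m²·s⁻³·A⁻²] = kg·m²·s⁻²·A⁻¹.
Each option:
  (1) V·s = J·C⁻¹·s = kg·m²·s⁻²·A⁻¹  ← same
  (2) J·C⁻¹ = N·m·(s·A)⁻¹ = kg·m²·s⁻³·A⁻¹
  (3) [kg·m²·s⁻²·A⁻¹] / [A] = kg·m²·s⁻²·A⁻²
  (4) Pa·m³ = N·m⁻²·m³ = kg·m²·s⁻²
Only (1) matches kg·m²·s⁻²·A⁻¹.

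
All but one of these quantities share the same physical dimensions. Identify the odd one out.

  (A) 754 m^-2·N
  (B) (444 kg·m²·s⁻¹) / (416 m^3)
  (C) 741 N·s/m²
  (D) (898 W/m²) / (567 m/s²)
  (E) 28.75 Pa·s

Expand each in SI base units:
  (A) N·m⁻² = kg·m·s⁻²·m⁻² = kg·m⁻¹·s⁻²
  (B) [kg·m²·s⁻¹] / [m³] = kg·m⁻¹·s⁻¹
  (C) N·s·m⁻² = kg·m·s⁻²·s·m⁻² = kg·m⁻¹·s⁻¹
  (D) [kg·s⁻³] / [m·s⁻²] = kg·m⁻¹·s⁻¹
  (E) Pa·s = N·m⁻²·s = kg·m⁻¹·s⁻¹
All reduce to kg·m⁻¹·s⁻¹ except (A), which is kg·m⁻¹·s⁻².

(A)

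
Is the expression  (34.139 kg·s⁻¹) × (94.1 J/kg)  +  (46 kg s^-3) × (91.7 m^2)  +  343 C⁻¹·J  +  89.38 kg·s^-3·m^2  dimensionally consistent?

Dimensions:
  (34.139 kg·s⁻¹) × (94.1 J/kg):  [kg·s⁻¹] · [m²·s⁻²] = kg·m²·s⁻³
  (46 kg s^-3) × (91.7 m^2):  [kg·s⁻³] · [m²] = kg·m²·s⁻³
  343 C⁻¹·J:  J·C⁻¹ = N·m·(s·A)⁻¹ = kg·m²·s⁻³·A⁻¹
  89.38 kg·s^-3·m^2:  kg·m²·s⁻³
The terms do not share a single dimension (kg·m²·s⁻³ vs kg·m²·s⁻³·A⁻¹).

No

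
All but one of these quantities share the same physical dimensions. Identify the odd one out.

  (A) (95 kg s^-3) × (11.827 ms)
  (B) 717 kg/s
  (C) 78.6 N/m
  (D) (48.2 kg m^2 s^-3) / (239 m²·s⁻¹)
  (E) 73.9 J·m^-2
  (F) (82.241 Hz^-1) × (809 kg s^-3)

(B)

Dimensions:
  (A) [kg·s⁻³] · [s] = kg·s⁻²
  (B) kg·s⁻¹
  (C) N·m⁻¹ = kg·m·s⁻²·m⁻¹ = kg·s⁻²
  (D) [kg·m²·s⁻³] / [m²·s⁻¹] = kg·s⁻²
  (E) J·m⁻² = N·m·m⁻² = kg·s⁻²
  (F) [s] · [kg·s⁻³] = kg·s⁻²
All reduce to kg·s⁻² except (B), which is kg·s⁻¹.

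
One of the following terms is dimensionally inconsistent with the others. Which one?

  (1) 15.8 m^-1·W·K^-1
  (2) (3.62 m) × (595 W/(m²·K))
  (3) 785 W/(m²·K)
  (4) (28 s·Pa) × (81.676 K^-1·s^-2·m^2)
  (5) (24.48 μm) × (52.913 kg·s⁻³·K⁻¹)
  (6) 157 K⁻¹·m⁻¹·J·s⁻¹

In SI base units:
  (1) W·m⁻¹·K⁻¹ = J·s⁻¹·m⁻¹·K⁻¹ = kg·m·s⁻³·K⁻¹
  (2) [m] · [kg·s⁻³·K⁻¹] = kg·m·s⁻³·K⁻¹
  (3) W·m⁻²·K⁻¹ = J·s⁻¹·m⁻²·K⁻¹ = kg·s⁻³·K⁻¹
  (4) [kg·m⁻¹·s⁻¹] · [m²·s⁻²·K⁻¹] = kg·m·s⁻³·K⁻¹
  (5) [m] · [kg·s⁻³·K⁻¹] = kg·m·s⁻³·K⁻¹
  (6) J·s⁻¹·m⁻¹·K⁻¹ = N·m·s⁻¹·m⁻¹·K⁻¹ = kg·m·s⁻³·K⁻¹
All reduce to kg·m·s⁻³·K⁻¹ except (3), which is kg·s⁻³·K⁻¹.

(3)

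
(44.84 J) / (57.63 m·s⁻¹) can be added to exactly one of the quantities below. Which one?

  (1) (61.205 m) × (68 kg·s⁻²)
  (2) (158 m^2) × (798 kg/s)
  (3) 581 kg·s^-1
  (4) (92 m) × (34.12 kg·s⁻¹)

Reference: [kg·m²·s⁻²] / [m·s⁻¹] = kg·m·s⁻¹.
Each option:
  (1) [m] · [kg·s⁻²] = kg·m·s⁻²
  (2) [m²] · [kg·s⁻¹] = kg·m²·s⁻¹
  (3) kg·s⁻¹
  (4) [m] · [kg·s⁻¹] = kg·m·s⁻¹  ← same
Only (4) matches kg·m·s⁻¹.

(4)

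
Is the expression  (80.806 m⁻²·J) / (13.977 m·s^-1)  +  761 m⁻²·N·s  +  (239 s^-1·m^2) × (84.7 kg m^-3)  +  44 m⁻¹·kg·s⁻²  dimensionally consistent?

No

Work out the base dimensions of each:
  (80.806 m⁻²·J) / (13.977 m·s^-1):  [kg·s⁻²] / [m·s⁻¹] = kg·m⁻¹·s⁻¹
  761 m⁻²·N·s:  N·s·m⁻² = kg·m·s⁻²·s·m⁻² = kg·m⁻¹·s⁻¹
  (239 s^-1·m^2) × (84.7 kg m^-3):  [m²·s⁻¹] · [kg·m⁻³] = kg·m⁻¹·s⁻¹
  44 m⁻¹·kg·s⁻²:  kg·m⁻¹·s⁻²
The terms do not share a single dimension (kg·m⁻¹·s⁻² vs kg·m⁻¹·s⁻¹).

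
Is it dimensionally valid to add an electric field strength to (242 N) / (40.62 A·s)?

Dimensions:
  an electric field strength:  [electric field strength] = kg·m·s⁻³·A⁻¹
  (242 N) / (40.62 A·s):  [kg·m·s⁻²] / [s·A] = kg·m·s⁻³·A⁻¹
Both are kg·m·s⁻³·A⁻¹, so they have the same dimensions and can be added.

Yes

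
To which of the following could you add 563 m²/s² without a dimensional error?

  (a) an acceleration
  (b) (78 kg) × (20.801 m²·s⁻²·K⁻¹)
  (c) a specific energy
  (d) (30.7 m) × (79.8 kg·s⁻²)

Reference: m²·s⁻².
Each option:
  (a) [acceleration] = m·s⁻²
  (b) [kg] · [m²·s⁻²·K⁻¹] = kg·m²·s⁻²·K⁻¹
  (c) [specific energy] = m²·s⁻²  ← same
  (d) [m] · [kg·s⁻²] = kg·m·s⁻²
Only (c) matches m²·s⁻².

(c)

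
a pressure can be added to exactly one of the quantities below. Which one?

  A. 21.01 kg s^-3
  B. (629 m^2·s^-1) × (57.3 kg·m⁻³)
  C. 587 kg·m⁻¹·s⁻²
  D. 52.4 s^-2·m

Reference: [pressure] = kg·m⁻¹·s⁻².
Each option:
  A. kg·s⁻³
  B. [m²·s⁻¹] · [kg·m⁻³] = kg·m⁻¹·s⁻¹
  C. kg·m⁻¹·s⁻²  ← same
  D. m·s⁻²
Only C. matches kg·m⁻¹·s⁻².

C.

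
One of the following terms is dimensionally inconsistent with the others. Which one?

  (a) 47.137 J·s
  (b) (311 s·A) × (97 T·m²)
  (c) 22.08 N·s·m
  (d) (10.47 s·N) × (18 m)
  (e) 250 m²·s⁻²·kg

(e)

Dimensions:
  (a) J·s = N·m·s = kg·m²·s⁻¹
  (b) [s·A] · [kg·m²·s⁻²·A⁻¹] = kg·m²·s⁻¹
  (c) N·m·s = kg·m·s⁻²·m·s = kg·m²·s⁻¹
  (d) [kg·m·s⁻¹] · [m] = kg·m²·s⁻¹
  (e) kg·m²·s⁻²
All reduce to kg·m²·s⁻¹ except (e), which is kg·m²·s⁻².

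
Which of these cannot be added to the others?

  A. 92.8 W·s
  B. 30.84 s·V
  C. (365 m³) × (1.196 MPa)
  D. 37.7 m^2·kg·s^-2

Dimensions:
  A. W·s = J·s⁻¹·s = kg·m²·s⁻²
  B. V·s = J·C⁻¹·s = kg·m²·s⁻²·A⁻¹
  C. [m³] · [kg·m⁻¹·s⁻²] = kg·m²·s⁻²
  D. kg·m²·s⁻²
All reduce to kg·m²·s⁻² except B., which is kg·m²·s⁻²·A⁻¹.

B.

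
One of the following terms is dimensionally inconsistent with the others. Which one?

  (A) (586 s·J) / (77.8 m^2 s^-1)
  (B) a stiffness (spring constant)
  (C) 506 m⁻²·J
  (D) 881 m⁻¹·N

(A)

Dimensions:
  (A) [kg·m²·s⁻¹] / [m²·s⁻¹] = kg
  (B) [stiffness (spring constant)] = kg·s⁻²
  (C) J·m⁻² = N·m·m⁻² = kg·s⁻²
  (D) N·m⁻¹ = kg·m·s⁻²·m⁻¹ = kg·s⁻²
All reduce to kg·s⁻² except (A), which is kg.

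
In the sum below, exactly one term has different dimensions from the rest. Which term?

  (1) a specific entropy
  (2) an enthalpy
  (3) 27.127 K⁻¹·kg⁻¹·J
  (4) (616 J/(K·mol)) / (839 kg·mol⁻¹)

(2)

In SI base units:
  (1) [specific entropy] = m²·s⁻²·K⁻¹
  (2) [enthalpy] = kg·m²·s⁻²
  (3) J·kg⁻¹·K⁻¹ = N·m·kg⁻¹·K⁻¹ = m²·s⁻²·K⁻¹
  (4) [kg·m²·s⁻²·K⁻¹·mol⁻¹] / [kg·mol⁻¹] = m²·s⁻²·K⁻¹
All reduce to m²·s⁻²·K⁻¹ except (2), which is kg·m²·s⁻².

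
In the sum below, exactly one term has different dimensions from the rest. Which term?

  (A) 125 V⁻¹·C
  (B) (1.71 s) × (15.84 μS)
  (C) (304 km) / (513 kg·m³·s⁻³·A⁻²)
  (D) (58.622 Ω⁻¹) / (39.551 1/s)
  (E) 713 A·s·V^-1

(C)

Work out the base dimensions of each:
  (A) C·V⁻¹ = s·A·(J·C⁻¹)⁻¹ = kg⁻¹·m⁻²·s⁴·A²
  (B) [s] · [kg⁻¹·m⁻²·s³·A²] = kg⁻¹·m⁻²·s⁴·A²
  (C) [m] / [kg·m³·s⁻³·A⁻²] = kg⁻¹·m⁻²·s³·A²
  (D) [kg⁻¹·m⁻²·s³·A²] / [s⁻¹] = kg⁻¹·m⁻²·s⁴·A²
  (E) A·s·V⁻¹ = A·s·(J·C⁻¹)⁻¹ = kg⁻¹·m⁻²·s⁴·A²
All reduce to kg⁻¹·m⁻²·s⁴·A² except (C), which is kg⁻¹·m⁻²·s³·A².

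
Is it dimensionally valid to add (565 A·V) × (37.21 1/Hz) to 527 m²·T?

In SI base units:
  (565 A·V) × (37.21 1/Hz):  [kg·m²·s⁻³] · [s] = kg·m²·s⁻²
  527 m²·T:  T·m² = Wb·m⁻²·m² = kg·m²·s⁻²·A⁻¹
kg·m²·s⁻² ≠ kg·m²·s⁻²·A⁻¹, so they cannot be added.

No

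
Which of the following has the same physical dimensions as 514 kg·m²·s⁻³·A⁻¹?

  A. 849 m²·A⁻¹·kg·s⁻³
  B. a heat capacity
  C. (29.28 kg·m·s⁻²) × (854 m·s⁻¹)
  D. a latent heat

Reference: kg·m²·s⁻³·A⁻¹.
Each option:
  A. kg·m²·s⁻³·A⁻¹  ← same
  B. [heat capacity] = kg·m²·s⁻²·K⁻¹
  C. [kg·m·s⁻²] · [m·s⁻¹] = kg·m²·s⁻³
  D. [latent heat] = m²·s⁻²
Only A. matches kg·m²·s⁻³·A⁻¹.

A.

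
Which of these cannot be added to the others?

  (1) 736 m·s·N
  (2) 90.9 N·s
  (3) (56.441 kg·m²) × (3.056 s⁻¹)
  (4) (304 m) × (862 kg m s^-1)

Work out the base dimensions of each:
  (1) N·m·s = kg·m·s⁻²·m·s = kg·m²·s⁻¹
  (2) N·s = kg·m·s⁻²·s = kg·m·s⁻¹
  (3) [kg·m²] · [s⁻¹] = kg·m²·s⁻¹
  (4) [m] · [kg·m·s⁻¹] = kg·m²·s⁻¹
All reduce to kg·m²·s⁻¹ except (2), which is kg·m·s⁻¹.

(2)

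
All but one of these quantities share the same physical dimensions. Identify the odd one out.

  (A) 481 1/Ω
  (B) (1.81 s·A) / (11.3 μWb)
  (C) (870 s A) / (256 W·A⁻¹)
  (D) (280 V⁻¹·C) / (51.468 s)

(C)

Work out the base dimensions of each:
  (A) Ω⁻¹ = (V·A⁻¹)⁻¹ = kg⁻¹·m⁻²·s³·A²
  (B) [s·A] / [kg·m²·s⁻²·A⁻¹] = kg⁻¹·m⁻²·s³·A²
  (C) [s·A] / [kg·m²·s⁻³·A⁻¹] = kg⁻¹·m⁻²·s⁴·A²
  (D) [kg⁻¹·m⁻²·s⁴·A²] / [s] = kg⁻¹·m⁻²·s³·A²
All reduce to kg⁻¹·m⁻²·s³·A² except (C), which is kg⁻¹·m⁻²·s⁴·A².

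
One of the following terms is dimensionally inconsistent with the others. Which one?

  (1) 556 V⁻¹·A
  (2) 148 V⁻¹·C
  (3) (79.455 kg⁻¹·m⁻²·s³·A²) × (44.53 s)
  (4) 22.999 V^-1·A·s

(1)

Reduce each to base SI dimensions:
  (1) A·V⁻¹ = A·(J·C⁻¹)⁻¹ = kg⁻¹·m⁻²·s³·A²
  (2) C·V⁻¹ = s·A·(J·C⁻¹)⁻¹ = kg⁻¹·m⁻²·s⁴·A²
  (3) [kg⁻¹·m⁻²·s³·A²] · [s] = kg⁻¹·m⁻²·s⁴·A²
  (4) A·s·V⁻¹ = A·s·(J·C⁻¹)⁻¹ = kg⁻¹·m⁻²·s⁴·A²
All reduce to kg⁻¹·m⁻²·s⁴·A² except (1), which is kg⁻¹·m⁻²·s³·A².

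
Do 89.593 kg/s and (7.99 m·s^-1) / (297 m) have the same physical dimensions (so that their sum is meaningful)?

Work out the base dimensions of each:
  89.593 kg/s:  kg·s⁻¹
  (7.99 m·s^-1) / (297 m):  [m·s⁻¹] / [m] = s⁻¹
kg·s⁻¹ ≠ s⁻¹, so they cannot be added.

No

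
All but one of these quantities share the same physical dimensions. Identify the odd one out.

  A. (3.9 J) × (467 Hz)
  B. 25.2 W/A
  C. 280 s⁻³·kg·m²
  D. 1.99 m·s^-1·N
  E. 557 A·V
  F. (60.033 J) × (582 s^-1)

B.

Dimensions:
  A. [kg·m²·s⁻²] · [s⁻¹] = kg·m²·s⁻³
  B. W·A⁻¹ = J·s⁻¹·A⁻¹ = kg·m²·s⁻³·A⁻¹
  C. kg·m²·s⁻³
  D. N·m·s⁻¹ = kg·m·s⁻²·m·s⁻¹ = kg·m²·s⁻³
  E. V·A = J·C⁻¹·A = kg·m²·s⁻³
  F. [kg·m²·s⁻²] · [s⁻¹] = kg·m²·s⁻³
All reduce to kg·m²·s⁻³ except B., which is kg·m²·s⁻³·A⁻¹.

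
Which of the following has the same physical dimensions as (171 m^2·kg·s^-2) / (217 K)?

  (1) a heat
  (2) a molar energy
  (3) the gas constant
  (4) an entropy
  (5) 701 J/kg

Reference: [kg·m²·s⁻²] / [K] = kg·m²·s⁻²·K⁻¹.
Each option:
  (1) [heat] = kg·m²·s⁻²
  (2) [molar energy] = kg·m²·s⁻²·mol⁻¹
  (3) [gas constant] = kg·m²·s⁻²·K⁻¹·mol⁻¹
  (4) [entropy] = kg·m²·s⁻²·K⁻¹  ← same
  (5) J·kg⁻¹ = N·m·kg⁻¹ = m²·s⁻²
Only (4) matches kg·m²·s⁻²·K⁻¹.

(4)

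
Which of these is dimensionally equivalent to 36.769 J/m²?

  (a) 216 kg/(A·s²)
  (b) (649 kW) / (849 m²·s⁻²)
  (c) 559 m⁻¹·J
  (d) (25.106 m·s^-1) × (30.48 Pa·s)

Reference: J·m⁻² = N·m·m⁻² = kg·s⁻².
Each option:
  (a) kg·s⁻²·A⁻¹
  (b) [kg·m²·s⁻³] / [m²·s⁻²] = kg·s⁻¹
  (c) J·m⁻¹ = N·m·m⁻¹ = kg·m·s⁻²
  (d) [m·s⁻¹] · [kg·m⁻¹·s⁻¹] = kg·s⁻²  ← same
Only (d) matches kg·s⁻².

(d)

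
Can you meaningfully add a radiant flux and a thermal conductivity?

Reduce each to base SI dimensions:
  a radiant flux:  [radiant flux] = kg·m²·s⁻³
  a thermal conductivity:  [thermal conductivity] = kg·m·s⁻³·K⁻¹
kg·m²·s⁻³ ≠ kg·m·s⁻³·K⁻¹, so they cannot be added.

No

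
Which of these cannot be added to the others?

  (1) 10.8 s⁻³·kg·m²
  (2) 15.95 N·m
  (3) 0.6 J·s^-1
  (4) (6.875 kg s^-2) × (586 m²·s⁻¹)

Dimensions:
  (1) kg·m²·s⁻³
  (2) N·m = kg·m·s⁻²·m = kg·m²·s⁻²
  (3) J·s⁻¹ = N·m·s⁻¹ = kg·m²·s⁻³
  (4) [kg·s⁻²] · [m²·s⁻¹] = kg·m²·s⁻³
All reduce to kg·m²·s⁻³ except (2), which is kg·m²·s⁻².

(2)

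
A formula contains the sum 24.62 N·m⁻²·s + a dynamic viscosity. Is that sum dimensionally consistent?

Dimensions:
  24.62 N·m⁻²·s:  N·s·m⁻² = kg·m·s⁻²·s·m⁻² = kg·m⁻¹·s⁻¹
  a dynamic viscosity:  [dynamic viscosity] = kg·m⁻¹·s⁻¹
Both are kg·m⁻¹·s⁻¹, so they have the same dimensions and can be added.

Yes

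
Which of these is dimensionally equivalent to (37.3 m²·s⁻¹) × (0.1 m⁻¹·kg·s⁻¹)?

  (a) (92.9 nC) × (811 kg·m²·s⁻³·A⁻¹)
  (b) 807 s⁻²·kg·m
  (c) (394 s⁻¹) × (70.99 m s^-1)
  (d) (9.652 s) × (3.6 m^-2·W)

(b)

Reference: [m²·s⁻¹] · [kg·m⁻¹·s⁻¹] = kg·m·s⁻².
Each option:
  (a) [s·A] · [kg·m²·s⁻³·A⁻¹] = kg·m²·s⁻²
  (b) kg·m·s⁻²  ← same
  (c) [s⁻¹] · [m·s⁻¹] = m·s⁻²
  (d) [s] · [kg·s⁻³] = kg·s⁻²
Only (b) matches kg·m·s⁻².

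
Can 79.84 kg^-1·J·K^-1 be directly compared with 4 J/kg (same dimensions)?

In SI base units:
  79.84 kg^-1·J·K^-1:  J·kg⁻¹·K⁻¹ = N·m·kg⁻¹·K⁻¹ = m²·s⁻²·K⁻¹
  4 J/kg:  J·kg⁻¹ = N·m·kg⁻¹ = m²·s⁻²
m²·s⁻²·K⁻¹ ≠ m²·s⁻², so they cannot be added.

No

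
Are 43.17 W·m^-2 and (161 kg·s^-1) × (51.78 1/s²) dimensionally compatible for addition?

Yes

Work out the base dimensions of each:
  43.17 W·m^-2:  W·m⁻² = J·s⁻¹·m⁻² = kg·s⁻³
  (161 kg·s^-1) × (51.78 1/s²):  [kg·s⁻¹] · [s⁻²] = kg·s⁻³
Both are kg·s⁻³, so they have the same dimensions and can be added.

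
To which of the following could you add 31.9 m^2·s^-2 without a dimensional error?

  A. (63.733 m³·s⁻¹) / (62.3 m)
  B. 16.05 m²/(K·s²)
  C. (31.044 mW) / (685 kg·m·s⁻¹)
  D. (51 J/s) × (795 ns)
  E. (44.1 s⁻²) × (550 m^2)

E.

Reference: m²·s⁻².
Each option:
  A. [m³·s⁻¹] / [m] = m²·s⁻¹
  B. m²·s⁻²·K⁻¹
  C. [kg·m²·s⁻³] / [kg·m·s⁻¹] = m·s⁻²
  D. [kg·m²·s⁻³] · [s] = kg·m²·s⁻²
  E. [s⁻²] · [m²] = m²·s⁻²  ← same
Only E. matches m²·s⁻².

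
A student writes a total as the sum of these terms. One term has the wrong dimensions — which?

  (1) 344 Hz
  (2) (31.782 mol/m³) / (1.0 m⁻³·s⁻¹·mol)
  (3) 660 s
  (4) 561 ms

(1)

Work out the base dimensions of each:
  (1) Hz = s⁻¹
  (2) [m⁻³·mol] / [m⁻³·s⁻¹·mol] = s
  (3) s
  (4) s
All reduce to s except (1), which is s⁻¹.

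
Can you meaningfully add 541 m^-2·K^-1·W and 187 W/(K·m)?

Reduce each to base SI dimensions:
  541 m^-2·K^-1·W:  W·m⁻²·K⁻¹ = J·s⁻¹·m⁻²·K⁻¹ = kg·s⁻³·K⁻¹
  187 W/(K·m):  W·m⁻¹·K⁻¹ = J·s⁻¹·m⁻¹·K⁻¹ = kg·m·s⁻³·K⁻¹
kg·s⁻³·K⁻¹ ≠ kg·m·s⁻³·K⁻¹, so they cannot be added.

No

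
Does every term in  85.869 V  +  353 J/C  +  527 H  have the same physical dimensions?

Work out the base dimensions of each:
  85.869 V:  V = J·C⁻¹ = kg·m²·s⁻³·A⁻¹
  353 J/C:  J·C⁻¹ = N·m·(s·A)⁻¹ = kg·m²·s⁻³·A⁻¹
  527 H:  H = V·s·A⁻¹ = kg·m²·s⁻²·A⁻²
The terms do not share a single dimension (kg·m²·s⁻²·A⁻² vs kg·m²·s⁻³·A⁻¹).

No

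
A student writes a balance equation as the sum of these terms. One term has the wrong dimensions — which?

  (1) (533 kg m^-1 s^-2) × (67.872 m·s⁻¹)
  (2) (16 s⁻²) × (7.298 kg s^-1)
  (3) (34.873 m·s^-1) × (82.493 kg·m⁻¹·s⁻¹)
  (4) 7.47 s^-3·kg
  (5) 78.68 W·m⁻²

In SI base units:
  (1) [kg·m⁻¹·s⁻²] · [m·s⁻¹] = kg·s⁻³
  (2) [s⁻²] · [kg·s⁻¹] = kg·s⁻³
  (3) [m·s⁻¹] · [kg·m⁻¹·s⁻¹] = kg·s⁻²
  (4) kg·s⁻³
  (5) W·m⁻² = J·s⁻¹·m⁻² = kg·s⁻³
All reduce to kg·s⁻³ except (3), which is kg·s⁻².

(3)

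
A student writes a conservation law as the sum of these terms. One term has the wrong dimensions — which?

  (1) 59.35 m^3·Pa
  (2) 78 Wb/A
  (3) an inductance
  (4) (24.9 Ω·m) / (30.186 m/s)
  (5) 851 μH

Work out the base dimensions of each:
  (1) Pa·m³ = N·m⁻²·m³ = kg·m²·s⁻²
  (2) Wb·A⁻¹ = V·s·A⁻¹ = kg·m²·s⁻²·A⁻²
  (3) [inductance] = kg·m²·s⁻²·A⁻²
  (4) [kg·m³·s⁻³·A⁻²] / [m·s⁻¹] = kg·m²·s⁻²·A⁻²
  (5) H = V·s·A⁻¹ = kg·m²·s⁻²·A⁻²
All reduce to kg·m²·s⁻²·A⁻² except (1), which is kg·m²·s⁻².

(1)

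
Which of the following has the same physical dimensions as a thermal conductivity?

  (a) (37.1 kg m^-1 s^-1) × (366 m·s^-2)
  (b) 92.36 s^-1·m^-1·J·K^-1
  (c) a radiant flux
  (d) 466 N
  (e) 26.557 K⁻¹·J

(b)

Reference: [thermal conductivity] = kg·m·s⁻³·K⁻¹.
Each option:
  (a) [kg·m⁻¹·s⁻¹] · [m·s⁻²] = kg·s⁻³
  (b) J·s⁻¹·m⁻¹·K⁻¹ = N·m·s⁻¹·m⁻¹·K⁻¹ = kg·m·s⁻³·K⁻¹  ← same
  (c) [radiant flux] = kg·m²·s⁻³
  (d) N = kg·m·s⁻²
  (e) J·K⁻¹ = N·m·K⁻¹ = kg·m²·s⁻²·K⁻¹
Only (b) matches kg·m·s⁻³·K⁻¹.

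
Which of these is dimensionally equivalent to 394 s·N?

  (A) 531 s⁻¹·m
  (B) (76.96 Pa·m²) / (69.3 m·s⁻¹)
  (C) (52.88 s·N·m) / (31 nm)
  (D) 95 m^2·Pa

(C)

Reference: N·s = kg·m·s⁻²·s = kg·m·s⁻¹.
Each option:
  (A) m·s⁻¹
  (B) [kg·m·s⁻²] / [m·s⁻¹] = kg·s⁻¹
  (C) [kg·m²·s⁻¹] / [m] = kg·m·s⁻¹  ← same
  (D) Pa·m² = N·m⁻²·m² = kg·m·s⁻²
Only (C) matches kg·m·s⁻¹.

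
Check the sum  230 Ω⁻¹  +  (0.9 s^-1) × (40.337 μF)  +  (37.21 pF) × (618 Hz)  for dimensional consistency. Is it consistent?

Yes

Expand each in SI base units:
  230 Ω⁻¹:  Ω⁻¹ = (V·A⁻¹)⁻¹ = kg⁻¹·m⁻²·s³·A²
  (0.9 s^-1) × (40.337 μF):  [s⁻¹] · [kg⁻¹·m⁻²·s⁴·A²] = kg⁻¹·m⁻²·s³·A²
  (37.21 pF) × (618 Hz):  [kg⁻¹·m⁻²·s⁴·A²] · [s⁻¹] = kg⁻¹·m⁻²·s³·A²
Every term reduces to kg⁻¹·m⁻²·s³·A².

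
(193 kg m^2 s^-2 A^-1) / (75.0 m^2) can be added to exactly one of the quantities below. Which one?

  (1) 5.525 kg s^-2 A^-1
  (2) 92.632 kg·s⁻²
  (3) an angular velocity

Reference: [kg·m²·s⁻²·A⁻¹] / [m²] = kg·s⁻²·A⁻¹.
Each option:
  (1) kg·s⁻²·A⁻¹  ← same
  (2) kg·s⁻²
  (3) [angular velocity] = s⁻¹
Only (1) matches kg·s⁻²·A⁻¹.

(1)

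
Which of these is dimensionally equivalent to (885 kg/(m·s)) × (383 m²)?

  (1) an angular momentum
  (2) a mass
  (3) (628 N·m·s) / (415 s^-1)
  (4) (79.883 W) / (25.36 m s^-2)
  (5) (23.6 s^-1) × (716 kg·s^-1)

(4)

Reference: [kg·m⁻¹·s⁻¹] · [m²] = kg·m·s⁻¹.
Each option:
  (1) [angular momentum] = kg·m²·s⁻¹
  (2) [mass] = kg
  (3) [kg·m²·s⁻¹] / [s⁻¹] = kg·m²
  (4) [kg·m²·s⁻³] / [m·s⁻²] = kg·m·s⁻¹  ← same
  (5) [s⁻¹] · [kg·s⁻¹] = kg·s⁻²
Only (4) matches kg·m·s⁻¹.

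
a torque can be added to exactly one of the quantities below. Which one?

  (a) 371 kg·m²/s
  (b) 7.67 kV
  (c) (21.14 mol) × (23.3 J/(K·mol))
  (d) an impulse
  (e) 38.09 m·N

(e)

Reference: [torque] = kg·m²·s⁻².
Each option:
  (a) kg·m²·s⁻¹
  (b) V = J·C⁻¹ = kg·m²·s⁻³·A⁻¹
  (c) [mol] · [kg·m²·s⁻²·K⁻¹·mol⁻¹] = kg·m²·s⁻²·K⁻¹
  (d) [impulse] = kg·m·s⁻¹
  (e) N·m = kg·m·s⁻²·m = kg·m²·s⁻²  ← same
Only (e) matches kg·m²·s⁻².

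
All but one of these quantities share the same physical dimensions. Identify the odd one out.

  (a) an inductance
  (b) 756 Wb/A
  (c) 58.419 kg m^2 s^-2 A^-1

(c)

Dimensions:
  (a) [inductance] = kg·m²·s⁻²·A⁻²
  (b) Wb·A⁻¹ = V·s·A⁻¹ = kg·m²·s⁻²·A⁻²
  (c) kg·m²·s⁻²·A⁻¹
All reduce to kg·m²·s⁻²·A⁻² except (c), which is kg·m²·s⁻²·A⁻¹.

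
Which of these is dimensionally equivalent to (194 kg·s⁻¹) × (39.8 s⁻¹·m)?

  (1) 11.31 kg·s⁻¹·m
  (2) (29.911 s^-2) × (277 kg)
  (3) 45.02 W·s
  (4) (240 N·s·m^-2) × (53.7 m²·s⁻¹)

(4)

Reference: [kg·s⁻¹] · [m·s⁻¹] = kg·m·s⁻².
Each option:
  (1) kg·m·s⁻¹
  (2) [s⁻²] · [kg] = kg·s⁻²
  (3) W·s = J·s⁻¹·s = kg·m²·s⁻²
  (4) [kg·m⁻¹·s⁻¹] · [m²·s⁻¹] = kg·m·s⁻²  ← same
Only (4) matches kg·m·s⁻².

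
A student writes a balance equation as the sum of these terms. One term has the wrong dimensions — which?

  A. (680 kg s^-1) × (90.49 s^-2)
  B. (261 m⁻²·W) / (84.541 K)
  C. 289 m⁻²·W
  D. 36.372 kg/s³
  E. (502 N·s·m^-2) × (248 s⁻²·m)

B.

Work out the base dimensions of each:
  A. [kg·s⁻¹] · [s⁻²] = kg·s⁻³
  B. [kg·s⁻³] / [K] = kg·s⁻³·K⁻¹
  C. W·m⁻² = J·s⁻¹·m⁻² = kg·s⁻³
  D. kg·s⁻³
  E. [kg·m⁻¹·s⁻¹] · [m·s⁻²] = kg·s⁻³
All reduce to kg·s⁻³ except B., which is kg·s⁻³·K⁻¹.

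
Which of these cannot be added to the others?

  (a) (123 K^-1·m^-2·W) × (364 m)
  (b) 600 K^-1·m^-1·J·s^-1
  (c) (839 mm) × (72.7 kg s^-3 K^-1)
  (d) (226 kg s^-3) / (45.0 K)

Work out the base dimensions of each:
  (a) [kg·s⁻³·K⁻¹] · [m] = kg·m·s⁻³·K⁻¹
  (b) J·s⁻¹·m⁻¹·K⁻¹ = N·m·s⁻¹·m⁻¹·K⁻¹ = kg·m·s⁻³·K⁻¹
  (c) [m] · [kg·s⁻³·K⁻¹] = kg·m·s⁻³·K⁻¹
  (d) [kg·s⁻³] / [K] = kg·s⁻³·K⁻¹
All reduce to kg·m·s⁻³·K⁻¹ except (d), which is kg·s⁻³·K⁻¹.

(d)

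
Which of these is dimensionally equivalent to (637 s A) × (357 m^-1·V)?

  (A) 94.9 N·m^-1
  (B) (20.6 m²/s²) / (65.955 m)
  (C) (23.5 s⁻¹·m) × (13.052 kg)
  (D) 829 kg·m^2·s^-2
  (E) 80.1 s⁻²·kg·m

Reference: [s·A] · [kg·m·s⁻³·A⁻¹] = kg·m·s⁻².
Each option:
  (A) N·m⁻¹ = kg·m·s⁻²·m⁻¹ = kg·s⁻²
  (B) [m²·s⁻²] / [m] = m·s⁻²
  (C) [m·s⁻¹] · [kg] = kg·m·s⁻¹
  (D) kg·m²·s⁻²
  (E) kg·m·s⁻²  ← same
Only (E) matches kg·m·s⁻².

(E)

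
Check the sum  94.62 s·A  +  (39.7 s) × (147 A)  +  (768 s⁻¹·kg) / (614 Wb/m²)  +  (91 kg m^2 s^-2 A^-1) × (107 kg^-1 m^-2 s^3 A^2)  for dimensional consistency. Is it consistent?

Yes

In SI base units:
  94.62 s·A:  A·s = s·A
  (39.7 s) × (147 A):  [s] · [A] = s·A
  (768 s⁻¹·kg) / (614 Wb/m²):  [kg·s⁻¹] / [kg·s⁻²·A⁻¹] = s·A
  (91 kg m^2 s^-2 A^-1) × (107 kg^-1 m^-2 s^3 A^2):  [kg·m²·s⁻²·A⁻¹] · [kg⁻¹·m⁻²·s³·A²] = s·A
Every term reduces to s·A.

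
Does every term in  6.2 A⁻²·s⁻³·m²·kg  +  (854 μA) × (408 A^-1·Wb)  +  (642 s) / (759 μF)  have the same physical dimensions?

No

Reduce each to base SI dimensions:
  6.2 A⁻²·s⁻³·m²·kg:  kg·m²·s⁻³·A⁻²
  (854 μA) × (408 A^-1·Wb):  [A] · [kg·m²·s⁻²·A⁻²] = kg·m²·s⁻²·A⁻¹
  (642 s) / (759 μF):  [s] / [kg⁻¹·m⁻²·s⁴·A²] = kg·m²·s⁻³·A⁻²
The terms do not share a single dimension (kg·m²·s⁻²·A⁻¹ vs kg·m²·s⁻³·A⁻²).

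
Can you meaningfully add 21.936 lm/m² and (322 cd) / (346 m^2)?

In SI base units:
  21.936 lm/m²:  lm·m⁻² = cd·m⁻² = m⁻²·cd
  (322 cd) / (346 m^2):  [cd] / [m²] = m⁻²·cd
Both are m⁻²·cd, so they have the same dimensions and can be added.

Yes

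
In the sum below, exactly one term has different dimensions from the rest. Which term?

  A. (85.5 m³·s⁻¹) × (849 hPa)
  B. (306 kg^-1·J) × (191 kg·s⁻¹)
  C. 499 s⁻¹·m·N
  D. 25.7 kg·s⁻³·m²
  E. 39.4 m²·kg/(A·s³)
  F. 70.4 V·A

Dimensions:
  A. [m³·s⁻¹] · [kg·m⁻¹·s⁻²] = kg·m²·s⁻³
  B. [m²·s⁻²] · [kg·s⁻¹] = kg·m²·s⁻³
  C. N·m·s⁻¹ = kg·m·s⁻²·m·s⁻¹ = kg·m²·s⁻³
  D. kg·m²·s⁻³
  E. kg·m²·s⁻³·A⁻¹
  F. V·A = J·C⁻¹·A = kg·m²·s⁻³
All reduce to kg·m²·s⁻³ except E., which is kg·m²·s⁻³·A⁻¹.

E.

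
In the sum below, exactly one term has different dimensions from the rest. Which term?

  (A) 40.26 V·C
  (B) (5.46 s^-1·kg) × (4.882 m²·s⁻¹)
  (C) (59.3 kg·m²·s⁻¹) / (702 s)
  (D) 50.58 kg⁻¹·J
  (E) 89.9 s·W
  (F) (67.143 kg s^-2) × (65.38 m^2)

In SI base units:
  (A) C·V = s·A·J·C⁻¹ = kg·m²·s⁻²
  (B) [kg·s⁻¹] · [m²·s⁻¹] = kg·m²·s⁻²
  (C) [kg·m²·s⁻¹] / [s] = kg·m²·s⁻²
  (D) J·kg⁻¹ = N·m·kg⁻¹ = m²·s⁻²
  (E) W·s = J·s⁻¹·s = kg·m²·s⁻²
  (F) [kg·s⁻²] · [m²] = kg·m²·s⁻²
All reduce to kg·m²·s⁻² except (D), which is m²·s⁻².

(D)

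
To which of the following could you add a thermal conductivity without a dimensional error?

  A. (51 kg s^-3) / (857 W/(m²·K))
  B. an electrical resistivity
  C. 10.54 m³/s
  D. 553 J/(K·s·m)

Reference: [thermal conductivity] = kg·m·s⁻³·K⁻¹.
Each option:
  A. [kg·s⁻³] / [kg·s⁻³·K⁻¹] = K
  B. [electrical resistivity] = kg·m³·s⁻³·A⁻²
  C. m³·s⁻¹
  D. J·s⁻¹·m⁻¹·K⁻¹ = N·m·s⁻¹·m⁻¹·K⁻¹ = kg·m·s⁻³·K⁻¹  ← same
Only D. matches kg·m·s⁻³·K⁻¹.

D.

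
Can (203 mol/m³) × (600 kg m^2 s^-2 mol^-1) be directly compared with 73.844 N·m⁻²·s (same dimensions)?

Reduce each to base SI dimensions:
  (203 mol/m³) × (600 kg m^2 s^-2 mol^-1):  [m⁻³·mol] · [kg·m²·s⁻²·mol⁻¹] = kg·m⁻¹·s⁻²
  73.844 N·m⁻²·s:  N·s·m⁻² = kg·m·s⁻²·s·m⁻² = kg·m⁻¹·s⁻¹
kg·m⁻¹·s⁻² ≠ kg·m⁻¹·s⁻¹, so they cannot be added.

No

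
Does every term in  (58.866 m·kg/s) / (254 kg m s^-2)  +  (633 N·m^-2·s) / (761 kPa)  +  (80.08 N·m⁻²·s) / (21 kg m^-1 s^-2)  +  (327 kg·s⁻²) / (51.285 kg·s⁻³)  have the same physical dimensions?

Yes

Reduce each to base SI dimensions:
  (58.866 m·kg/s) / (254 kg m s^-2):  [kg·m·s⁻¹] / [kg·m·s⁻²] = s
  (633 N·m^-2·s) / (761 kPa):  [kg·m⁻¹·s⁻¹] / [kg·m⁻¹·s⁻²] = s
  (80.08 N·m⁻²·s) / (21 kg m^-1 s^-2):  [kg·m⁻¹·s⁻¹] / [kg·m⁻¹·s⁻²] = s
  (327 kg·s⁻²) / (51.285 kg·s⁻³):  [kg·s⁻²] / [kg·s⁻³] = s
Every term reduces to s.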